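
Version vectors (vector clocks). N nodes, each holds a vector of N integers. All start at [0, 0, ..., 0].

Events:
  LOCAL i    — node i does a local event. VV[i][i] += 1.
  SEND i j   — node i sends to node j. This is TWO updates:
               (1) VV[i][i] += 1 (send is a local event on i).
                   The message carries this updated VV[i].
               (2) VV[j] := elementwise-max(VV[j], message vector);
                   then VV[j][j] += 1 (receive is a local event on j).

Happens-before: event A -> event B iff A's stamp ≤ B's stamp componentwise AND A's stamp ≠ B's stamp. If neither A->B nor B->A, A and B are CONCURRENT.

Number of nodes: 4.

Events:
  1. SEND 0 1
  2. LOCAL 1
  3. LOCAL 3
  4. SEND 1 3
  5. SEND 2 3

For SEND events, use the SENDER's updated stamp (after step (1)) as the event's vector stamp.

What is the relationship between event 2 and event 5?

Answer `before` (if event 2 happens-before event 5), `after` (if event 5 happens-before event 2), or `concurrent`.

Answer: concurrent

Derivation:
Initial: VV[0]=[0, 0, 0, 0]
Initial: VV[1]=[0, 0, 0, 0]
Initial: VV[2]=[0, 0, 0, 0]
Initial: VV[3]=[0, 0, 0, 0]
Event 1: SEND 0->1: VV[0][0]++ -> VV[0]=[1, 0, 0, 0], msg_vec=[1, 0, 0, 0]; VV[1]=max(VV[1],msg_vec) then VV[1][1]++ -> VV[1]=[1, 1, 0, 0]
Event 2: LOCAL 1: VV[1][1]++ -> VV[1]=[1, 2, 0, 0]
Event 3: LOCAL 3: VV[3][3]++ -> VV[3]=[0, 0, 0, 1]
Event 4: SEND 1->3: VV[1][1]++ -> VV[1]=[1, 3, 0, 0], msg_vec=[1, 3, 0, 0]; VV[3]=max(VV[3],msg_vec) then VV[3][3]++ -> VV[3]=[1, 3, 0, 2]
Event 5: SEND 2->3: VV[2][2]++ -> VV[2]=[0, 0, 1, 0], msg_vec=[0, 0, 1, 0]; VV[3]=max(VV[3],msg_vec) then VV[3][3]++ -> VV[3]=[1, 3, 1, 3]
Event 2 stamp: [1, 2, 0, 0]
Event 5 stamp: [0, 0, 1, 0]
[1, 2, 0, 0] <= [0, 0, 1, 0]? False
[0, 0, 1, 0] <= [1, 2, 0, 0]? False
Relation: concurrent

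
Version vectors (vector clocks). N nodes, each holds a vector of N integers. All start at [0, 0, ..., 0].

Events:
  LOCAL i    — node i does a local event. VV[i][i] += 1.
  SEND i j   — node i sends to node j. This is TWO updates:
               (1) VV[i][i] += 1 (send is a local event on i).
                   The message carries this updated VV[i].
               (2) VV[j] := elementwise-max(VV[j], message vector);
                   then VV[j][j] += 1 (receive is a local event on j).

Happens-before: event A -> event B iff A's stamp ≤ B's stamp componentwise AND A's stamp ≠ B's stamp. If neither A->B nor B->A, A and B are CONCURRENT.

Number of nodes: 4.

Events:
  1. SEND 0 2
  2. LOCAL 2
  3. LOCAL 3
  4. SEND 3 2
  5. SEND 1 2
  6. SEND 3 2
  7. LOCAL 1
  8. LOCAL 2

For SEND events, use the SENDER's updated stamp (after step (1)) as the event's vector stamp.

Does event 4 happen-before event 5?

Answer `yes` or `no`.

Answer: no

Derivation:
Initial: VV[0]=[0, 0, 0, 0]
Initial: VV[1]=[0, 0, 0, 0]
Initial: VV[2]=[0, 0, 0, 0]
Initial: VV[3]=[0, 0, 0, 0]
Event 1: SEND 0->2: VV[0][0]++ -> VV[0]=[1, 0, 0, 0], msg_vec=[1, 0, 0, 0]; VV[2]=max(VV[2],msg_vec) then VV[2][2]++ -> VV[2]=[1, 0, 1, 0]
Event 2: LOCAL 2: VV[2][2]++ -> VV[2]=[1, 0, 2, 0]
Event 3: LOCAL 3: VV[3][3]++ -> VV[3]=[0, 0, 0, 1]
Event 4: SEND 3->2: VV[3][3]++ -> VV[3]=[0, 0, 0, 2], msg_vec=[0, 0, 0, 2]; VV[2]=max(VV[2],msg_vec) then VV[2][2]++ -> VV[2]=[1, 0, 3, 2]
Event 5: SEND 1->2: VV[1][1]++ -> VV[1]=[0, 1, 0, 0], msg_vec=[0, 1, 0, 0]; VV[2]=max(VV[2],msg_vec) then VV[2][2]++ -> VV[2]=[1, 1, 4, 2]
Event 6: SEND 3->2: VV[3][3]++ -> VV[3]=[0, 0, 0, 3], msg_vec=[0, 0, 0, 3]; VV[2]=max(VV[2],msg_vec) then VV[2][2]++ -> VV[2]=[1, 1, 5, 3]
Event 7: LOCAL 1: VV[1][1]++ -> VV[1]=[0, 2, 0, 0]
Event 8: LOCAL 2: VV[2][2]++ -> VV[2]=[1, 1, 6, 3]
Event 4 stamp: [0, 0, 0, 2]
Event 5 stamp: [0, 1, 0, 0]
[0, 0, 0, 2] <= [0, 1, 0, 0]? False. Equal? False. Happens-before: False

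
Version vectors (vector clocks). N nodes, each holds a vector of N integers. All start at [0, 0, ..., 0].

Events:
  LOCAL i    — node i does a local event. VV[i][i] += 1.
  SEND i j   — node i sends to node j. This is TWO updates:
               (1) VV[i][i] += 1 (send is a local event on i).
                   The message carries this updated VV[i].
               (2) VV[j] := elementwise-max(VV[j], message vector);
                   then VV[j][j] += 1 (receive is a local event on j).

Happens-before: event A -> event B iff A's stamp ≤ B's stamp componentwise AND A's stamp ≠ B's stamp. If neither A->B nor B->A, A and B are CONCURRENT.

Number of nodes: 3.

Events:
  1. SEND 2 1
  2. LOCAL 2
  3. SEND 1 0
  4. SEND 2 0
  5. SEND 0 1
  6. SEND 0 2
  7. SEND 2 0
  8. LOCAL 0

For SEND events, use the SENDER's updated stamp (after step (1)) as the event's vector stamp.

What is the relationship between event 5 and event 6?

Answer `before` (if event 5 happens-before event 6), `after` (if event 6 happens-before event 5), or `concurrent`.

Initial: VV[0]=[0, 0, 0]
Initial: VV[1]=[0, 0, 0]
Initial: VV[2]=[0, 0, 0]
Event 1: SEND 2->1: VV[2][2]++ -> VV[2]=[0, 0, 1], msg_vec=[0, 0, 1]; VV[1]=max(VV[1],msg_vec) then VV[1][1]++ -> VV[1]=[0, 1, 1]
Event 2: LOCAL 2: VV[2][2]++ -> VV[2]=[0, 0, 2]
Event 3: SEND 1->0: VV[1][1]++ -> VV[1]=[0, 2, 1], msg_vec=[0, 2, 1]; VV[0]=max(VV[0],msg_vec) then VV[0][0]++ -> VV[0]=[1, 2, 1]
Event 4: SEND 2->0: VV[2][2]++ -> VV[2]=[0, 0, 3], msg_vec=[0, 0, 3]; VV[0]=max(VV[0],msg_vec) then VV[0][0]++ -> VV[0]=[2, 2, 3]
Event 5: SEND 0->1: VV[0][0]++ -> VV[0]=[3, 2, 3], msg_vec=[3, 2, 3]; VV[1]=max(VV[1],msg_vec) then VV[1][1]++ -> VV[1]=[3, 3, 3]
Event 6: SEND 0->2: VV[0][0]++ -> VV[0]=[4, 2, 3], msg_vec=[4, 2, 3]; VV[2]=max(VV[2],msg_vec) then VV[2][2]++ -> VV[2]=[4, 2, 4]
Event 7: SEND 2->0: VV[2][2]++ -> VV[2]=[4, 2, 5], msg_vec=[4, 2, 5]; VV[0]=max(VV[0],msg_vec) then VV[0][0]++ -> VV[0]=[5, 2, 5]
Event 8: LOCAL 0: VV[0][0]++ -> VV[0]=[6, 2, 5]
Event 5 stamp: [3, 2, 3]
Event 6 stamp: [4, 2, 3]
[3, 2, 3] <= [4, 2, 3]? True
[4, 2, 3] <= [3, 2, 3]? False
Relation: before

Answer: before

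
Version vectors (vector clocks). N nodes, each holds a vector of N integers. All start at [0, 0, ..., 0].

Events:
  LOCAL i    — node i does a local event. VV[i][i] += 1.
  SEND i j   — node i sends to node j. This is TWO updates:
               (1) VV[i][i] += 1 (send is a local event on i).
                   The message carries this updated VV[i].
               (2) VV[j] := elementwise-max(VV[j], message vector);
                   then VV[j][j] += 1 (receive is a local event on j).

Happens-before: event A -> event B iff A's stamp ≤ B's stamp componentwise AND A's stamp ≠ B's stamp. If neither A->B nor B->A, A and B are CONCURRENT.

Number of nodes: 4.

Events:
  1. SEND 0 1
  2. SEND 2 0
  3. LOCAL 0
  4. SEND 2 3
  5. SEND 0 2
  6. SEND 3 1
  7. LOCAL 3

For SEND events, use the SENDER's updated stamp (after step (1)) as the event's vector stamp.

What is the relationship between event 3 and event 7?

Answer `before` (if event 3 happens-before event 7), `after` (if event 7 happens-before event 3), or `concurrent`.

Answer: concurrent

Derivation:
Initial: VV[0]=[0, 0, 0, 0]
Initial: VV[1]=[0, 0, 0, 0]
Initial: VV[2]=[0, 0, 0, 0]
Initial: VV[3]=[0, 0, 0, 0]
Event 1: SEND 0->1: VV[0][0]++ -> VV[0]=[1, 0, 0, 0], msg_vec=[1, 0, 0, 0]; VV[1]=max(VV[1],msg_vec) then VV[1][1]++ -> VV[1]=[1, 1, 0, 0]
Event 2: SEND 2->0: VV[2][2]++ -> VV[2]=[0, 0, 1, 0], msg_vec=[0, 0, 1, 0]; VV[0]=max(VV[0],msg_vec) then VV[0][0]++ -> VV[0]=[2, 0, 1, 0]
Event 3: LOCAL 0: VV[0][0]++ -> VV[0]=[3, 0, 1, 0]
Event 4: SEND 2->3: VV[2][2]++ -> VV[2]=[0, 0, 2, 0], msg_vec=[0, 0, 2, 0]; VV[3]=max(VV[3],msg_vec) then VV[3][3]++ -> VV[3]=[0, 0, 2, 1]
Event 5: SEND 0->2: VV[0][0]++ -> VV[0]=[4, 0, 1, 0], msg_vec=[4, 0, 1, 0]; VV[2]=max(VV[2],msg_vec) then VV[2][2]++ -> VV[2]=[4, 0, 3, 0]
Event 6: SEND 3->1: VV[3][3]++ -> VV[3]=[0, 0, 2, 2], msg_vec=[0, 0, 2, 2]; VV[1]=max(VV[1],msg_vec) then VV[1][1]++ -> VV[1]=[1, 2, 2, 2]
Event 7: LOCAL 3: VV[3][3]++ -> VV[3]=[0, 0, 2, 3]
Event 3 stamp: [3, 0, 1, 0]
Event 7 stamp: [0, 0, 2, 3]
[3, 0, 1, 0] <= [0, 0, 2, 3]? False
[0, 0, 2, 3] <= [3, 0, 1, 0]? False
Relation: concurrent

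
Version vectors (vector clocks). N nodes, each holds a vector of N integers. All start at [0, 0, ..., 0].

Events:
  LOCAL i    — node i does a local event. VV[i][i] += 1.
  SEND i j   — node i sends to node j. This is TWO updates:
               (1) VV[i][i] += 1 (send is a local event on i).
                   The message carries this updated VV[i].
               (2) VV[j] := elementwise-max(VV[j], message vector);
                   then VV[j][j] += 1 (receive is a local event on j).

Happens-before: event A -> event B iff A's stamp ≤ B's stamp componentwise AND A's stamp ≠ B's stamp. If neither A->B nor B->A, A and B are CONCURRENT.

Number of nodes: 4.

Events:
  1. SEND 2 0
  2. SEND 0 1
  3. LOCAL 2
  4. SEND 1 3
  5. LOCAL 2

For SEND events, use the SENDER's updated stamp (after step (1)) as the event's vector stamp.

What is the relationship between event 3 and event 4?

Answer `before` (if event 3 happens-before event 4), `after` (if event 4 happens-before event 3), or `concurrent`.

Initial: VV[0]=[0, 0, 0, 0]
Initial: VV[1]=[0, 0, 0, 0]
Initial: VV[2]=[0, 0, 0, 0]
Initial: VV[3]=[0, 0, 0, 0]
Event 1: SEND 2->0: VV[2][2]++ -> VV[2]=[0, 0, 1, 0], msg_vec=[0, 0, 1, 0]; VV[0]=max(VV[0],msg_vec) then VV[0][0]++ -> VV[0]=[1, 0, 1, 0]
Event 2: SEND 0->1: VV[0][0]++ -> VV[0]=[2, 0, 1, 0], msg_vec=[2, 0, 1, 0]; VV[1]=max(VV[1],msg_vec) then VV[1][1]++ -> VV[1]=[2, 1, 1, 0]
Event 3: LOCAL 2: VV[2][2]++ -> VV[2]=[0, 0, 2, 0]
Event 4: SEND 1->3: VV[1][1]++ -> VV[1]=[2, 2, 1, 0], msg_vec=[2, 2, 1, 0]; VV[3]=max(VV[3],msg_vec) then VV[3][3]++ -> VV[3]=[2, 2, 1, 1]
Event 5: LOCAL 2: VV[2][2]++ -> VV[2]=[0, 0, 3, 0]
Event 3 stamp: [0, 0, 2, 0]
Event 4 stamp: [2, 2, 1, 0]
[0, 0, 2, 0] <= [2, 2, 1, 0]? False
[2, 2, 1, 0] <= [0, 0, 2, 0]? False
Relation: concurrent

Answer: concurrent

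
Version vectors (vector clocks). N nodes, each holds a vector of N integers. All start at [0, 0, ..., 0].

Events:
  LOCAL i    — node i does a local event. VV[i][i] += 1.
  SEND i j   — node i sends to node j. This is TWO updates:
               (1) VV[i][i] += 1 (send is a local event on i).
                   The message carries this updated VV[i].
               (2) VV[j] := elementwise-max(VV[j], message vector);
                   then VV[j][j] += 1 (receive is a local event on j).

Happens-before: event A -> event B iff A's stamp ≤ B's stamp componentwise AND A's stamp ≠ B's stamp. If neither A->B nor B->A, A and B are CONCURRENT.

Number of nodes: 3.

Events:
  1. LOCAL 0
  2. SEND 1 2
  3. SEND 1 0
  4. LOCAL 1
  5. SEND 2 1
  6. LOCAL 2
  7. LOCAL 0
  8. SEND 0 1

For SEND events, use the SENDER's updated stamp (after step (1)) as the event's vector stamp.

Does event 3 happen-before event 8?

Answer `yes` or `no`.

Answer: yes

Derivation:
Initial: VV[0]=[0, 0, 0]
Initial: VV[1]=[0, 0, 0]
Initial: VV[2]=[0, 0, 0]
Event 1: LOCAL 0: VV[0][0]++ -> VV[0]=[1, 0, 0]
Event 2: SEND 1->2: VV[1][1]++ -> VV[1]=[0, 1, 0], msg_vec=[0, 1, 0]; VV[2]=max(VV[2],msg_vec) then VV[2][2]++ -> VV[2]=[0, 1, 1]
Event 3: SEND 1->0: VV[1][1]++ -> VV[1]=[0, 2, 0], msg_vec=[0, 2, 0]; VV[0]=max(VV[0],msg_vec) then VV[0][0]++ -> VV[0]=[2, 2, 0]
Event 4: LOCAL 1: VV[1][1]++ -> VV[1]=[0, 3, 0]
Event 5: SEND 2->1: VV[2][2]++ -> VV[2]=[0, 1, 2], msg_vec=[0, 1, 2]; VV[1]=max(VV[1],msg_vec) then VV[1][1]++ -> VV[1]=[0, 4, 2]
Event 6: LOCAL 2: VV[2][2]++ -> VV[2]=[0, 1, 3]
Event 7: LOCAL 0: VV[0][0]++ -> VV[0]=[3, 2, 0]
Event 8: SEND 0->1: VV[0][0]++ -> VV[0]=[4, 2, 0], msg_vec=[4, 2, 0]; VV[1]=max(VV[1],msg_vec) then VV[1][1]++ -> VV[1]=[4, 5, 2]
Event 3 stamp: [0, 2, 0]
Event 8 stamp: [4, 2, 0]
[0, 2, 0] <= [4, 2, 0]? True. Equal? False. Happens-before: True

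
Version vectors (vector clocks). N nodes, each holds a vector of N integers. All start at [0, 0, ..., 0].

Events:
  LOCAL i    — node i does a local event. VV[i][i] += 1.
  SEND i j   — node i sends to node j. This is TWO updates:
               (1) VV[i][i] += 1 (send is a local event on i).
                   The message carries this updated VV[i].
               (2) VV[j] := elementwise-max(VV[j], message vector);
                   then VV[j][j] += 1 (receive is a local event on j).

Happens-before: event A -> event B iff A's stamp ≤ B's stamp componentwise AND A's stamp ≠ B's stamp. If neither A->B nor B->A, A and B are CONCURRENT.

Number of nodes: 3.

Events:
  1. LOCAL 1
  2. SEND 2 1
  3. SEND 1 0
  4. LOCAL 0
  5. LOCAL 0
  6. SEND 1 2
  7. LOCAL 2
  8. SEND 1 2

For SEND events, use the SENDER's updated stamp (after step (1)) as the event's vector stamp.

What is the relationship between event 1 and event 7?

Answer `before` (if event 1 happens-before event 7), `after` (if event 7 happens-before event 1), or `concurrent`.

Initial: VV[0]=[0, 0, 0]
Initial: VV[1]=[0, 0, 0]
Initial: VV[2]=[0, 0, 0]
Event 1: LOCAL 1: VV[1][1]++ -> VV[1]=[0, 1, 0]
Event 2: SEND 2->1: VV[2][2]++ -> VV[2]=[0, 0, 1], msg_vec=[0, 0, 1]; VV[1]=max(VV[1],msg_vec) then VV[1][1]++ -> VV[1]=[0, 2, 1]
Event 3: SEND 1->0: VV[1][1]++ -> VV[1]=[0, 3, 1], msg_vec=[0, 3, 1]; VV[0]=max(VV[0],msg_vec) then VV[0][0]++ -> VV[0]=[1, 3, 1]
Event 4: LOCAL 0: VV[0][0]++ -> VV[0]=[2, 3, 1]
Event 5: LOCAL 0: VV[0][0]++ -> VV[0]=[3, 3, 1]
Event 6: SEND 1->2: VV[1][1]++ -> VV[1]=[0, 4, 1], msg_vec=[0, 4, 1]; VV[2]=max(VV[2],msg_vec) then VV[2][2]++ -> VV[2]=[0, 4, 2]
Event 7: LOCAL 2: VV[2][2]++ -> VV[2]=[0, 4, 3]
Event 8: SEND 1->2: VV[1][1]++ -> VV[1]=[0, 5, 1], msg_vec=[0, 5, 1]; VV[2]=max(VV[2],msg_vec) then VV[2][2]++ -> VV[2]=[0, 5, 4]
Event 1 stamp: [0, 1, 0]
Event 7 stamp: [0, 4, 3]
[0, 1, 0] <= [0, 4, 3]? True
[0, 4, 3] <= [0, 1, 0]? False
Relation: before

Answer: before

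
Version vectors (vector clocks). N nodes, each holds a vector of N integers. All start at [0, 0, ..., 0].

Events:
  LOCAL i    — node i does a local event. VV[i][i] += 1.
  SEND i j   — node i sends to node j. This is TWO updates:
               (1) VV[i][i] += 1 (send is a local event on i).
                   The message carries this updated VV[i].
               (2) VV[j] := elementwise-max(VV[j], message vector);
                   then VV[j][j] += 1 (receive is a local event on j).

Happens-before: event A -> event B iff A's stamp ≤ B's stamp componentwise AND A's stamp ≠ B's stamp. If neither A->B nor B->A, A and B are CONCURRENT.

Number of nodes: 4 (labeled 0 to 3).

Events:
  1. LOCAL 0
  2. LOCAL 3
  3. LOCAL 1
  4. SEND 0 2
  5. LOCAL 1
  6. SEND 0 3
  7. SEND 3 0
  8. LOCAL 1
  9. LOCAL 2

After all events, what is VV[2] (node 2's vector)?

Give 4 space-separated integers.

Answer: 2 0 2 0

Derivation:
Initial: VV[0]=[0, 0, 0, 0]
Initial: VV[1]=[0, 0, 0, 0]
Initial: VV[2]=[0, 0, 0, 0]
Initial: VV[3]=[0, 0, 0, 0]
Event 1: LOCAL 0: VV[0][0]++ -> VV[0]=[1, 0, 0, 0]
Event 2: LOCAL 3: VV[3][3]++ -> VV[3]=[0, 0, 0, 1]
Event 3: LOCAL 1: VV[1][1]++ -> VV[1]=[0, 1, 0, 0]
Event 4: SEND 0->2: VV[0][0]++ -> VV[0]=[2, 0, 0, 0], msg_vec=[2, 0, 0, 0]; VV[2]=max(VV[2],msg_vec) then VV[2][2]++ -> VV[2]=[2, 0, 1, 0]
Event 5: LOCAL 1: VV[1][1]++ -> VV[1]=[0, 2, 0, 0]
Event 6: SEND 0->3: VV[0][0]++ -> VV[0]=[3, 0, 0, 0], msg_vec=[3, 0, 0, 0]; VV[3]=max(VV[3],msg_vec) then VV[3][3]++ -> VV[3]=[3, 0, 0, 2]
Event 7: SEND 3->0: VV[3][3]++ -> VV[3]=[3, 0, 0, 3], msg_vec=[3, 0, 0, 3]; VV[0]=max(VV[0],msg_vec) then VV[0][0]++ -> VV[0]=[4, 0, 0, 3]
Event 8: LOCAL 1: VV[1][1]++ -> VV[1]=[0, 3, 0, 0]
Event 9: LOCAL 2: VV[2][2]++ -> VV[2]=[2, 0, 2, 0]
Final vectors: VV[0]=[4, 0, 0, 3]; VV[1]=[0, 3, 0, 0]; VV[2]=[2, 0, 2, 0]; VV[3]=[3, 0, 0, 3]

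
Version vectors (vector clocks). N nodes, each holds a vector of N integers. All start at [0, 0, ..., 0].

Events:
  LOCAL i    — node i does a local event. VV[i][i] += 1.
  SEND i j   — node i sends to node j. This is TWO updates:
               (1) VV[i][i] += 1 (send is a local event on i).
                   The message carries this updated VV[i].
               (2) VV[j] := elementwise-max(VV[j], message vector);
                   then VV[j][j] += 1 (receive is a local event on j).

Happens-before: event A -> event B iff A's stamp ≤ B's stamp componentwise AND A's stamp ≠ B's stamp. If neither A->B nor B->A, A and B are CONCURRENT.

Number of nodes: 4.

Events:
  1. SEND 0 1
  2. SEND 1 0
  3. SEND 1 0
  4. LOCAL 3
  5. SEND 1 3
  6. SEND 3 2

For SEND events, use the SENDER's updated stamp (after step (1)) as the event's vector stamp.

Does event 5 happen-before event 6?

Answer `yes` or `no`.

Initial: VV[0]=[0, 0, 0, 0]
Initial: VV[1]=[0, 0, 0, 0]
Initial: VV[2]=[0, 0, 0, 0]
Initial: VV[3]=[0, 0, 0, 0]
Event 1: SEND 0->1: VV[0][0]++ -> VV[0]=[1, 0, 0, 0], msg_vec=[1, 0, 0, 0]; VV[1]=max(VV[1],msg_vec) then VV[1][1]++ -> VV[1]=[1, 1, 0, 0]
Event 2: SEND 1->0: VV[1][1]++ -> VV[1]=[1, 2, 0, 0], msg_vec=[1, 2, 0, 0]; VV[0]=max(VV[0],msg_vec) then VV[0][0]++ -> VV[0]=[2, 2, 0, 0]
Event 3: SEND 1->0: VV[1][1]++ -> VV[1]=[1, 3, 0, 0], msg_vec=[1, 3, 0, 0]; VV[0]=max(VV[0],msg_vec) then VV[0][0]++ -> VV[0]=[3, 3, 0, 0]
Event 4: LOCAL 3: VV[3][3]++ -> VV[3]=[0, 0, 0, 1]
Event 5: SEND 1->3: VV[1][1]++ -> VV[1]=[1, 4, 0, 0], msg_vec=[1, 4, 0, 0]; VV[3]=max(VV[3],msg_vec) then VV[3][3]++ -> VV[3]=[1, 4, 0, 2]
Event 6: SEND 3->2: VV[3][3]++ -> VV[3]=[1, 4, 0, 3], msg_vec=[1, 4, 0, 3]; VV[2]=max(VV[2],msg_vec) then VV[2][2]++ -> VV[2]=[1, 4, 1, 3]
Event 5 stamp: [1, 4, 0, 0]
Event 6 stamp: [1, 4, 0, 3]
[1, 4, 0, 0] <= [1, 4, 0, 3]? True. Equal? False. Happens-before: True

Answer: yes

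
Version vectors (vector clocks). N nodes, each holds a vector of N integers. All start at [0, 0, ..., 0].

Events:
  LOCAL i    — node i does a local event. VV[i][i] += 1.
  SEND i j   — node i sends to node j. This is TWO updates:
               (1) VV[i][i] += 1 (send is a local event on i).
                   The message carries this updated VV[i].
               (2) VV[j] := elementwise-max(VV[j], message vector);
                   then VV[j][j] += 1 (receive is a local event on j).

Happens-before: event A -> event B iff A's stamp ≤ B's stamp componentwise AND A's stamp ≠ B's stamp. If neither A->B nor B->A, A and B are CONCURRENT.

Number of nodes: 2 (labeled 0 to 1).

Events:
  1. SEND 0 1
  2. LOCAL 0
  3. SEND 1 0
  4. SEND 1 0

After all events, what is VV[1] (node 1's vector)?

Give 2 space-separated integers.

Answer: 1 3

Derivation:
Initial: VV[0]=[0, 0]
Initial: VV[1]=[0, 0]
Event 1: SEND 0->1: VV[0][0]++ -> VV[0]=[1, 0], msg_vec=[1, 0]; VV[1]=max(VV[1],msg_vec) then VV[1][1]++ -> VV[1]=[1, 1]
Event 2: LOCAL 0: VV[0][0]++ -> VV[0]=[2, 0]
Event 3: SEND 1->0: VV[1][1]++ -> VV[1]=[1, 2], msg_vec=[1, 2]; VV[0]=max(VV[0],msg_vec) then VV[0][0]++ -> VV[0]=[3, 2]
Event 4: SEND 1->0: VV[1][1]++ -> VV[1]=[1, 3], msg_vec=[1, 3]; VV[0]=max(VV[0],msg_vec) then VV[0][0]++ -> VV[0]=[4, 3]
Final vectors: VV[0]=[4, 3]; VV[1]=[1, 3]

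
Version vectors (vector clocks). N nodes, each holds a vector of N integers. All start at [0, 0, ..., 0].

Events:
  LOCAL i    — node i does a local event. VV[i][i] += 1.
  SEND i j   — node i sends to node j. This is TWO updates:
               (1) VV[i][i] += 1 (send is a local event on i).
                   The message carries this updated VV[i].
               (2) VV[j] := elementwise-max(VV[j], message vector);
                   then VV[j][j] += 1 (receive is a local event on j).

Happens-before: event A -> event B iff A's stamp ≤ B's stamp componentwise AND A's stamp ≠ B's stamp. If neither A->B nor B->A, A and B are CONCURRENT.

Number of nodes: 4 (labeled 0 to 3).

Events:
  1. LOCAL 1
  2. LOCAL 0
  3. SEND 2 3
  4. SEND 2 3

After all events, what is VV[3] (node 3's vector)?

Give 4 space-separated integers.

Initial: VV[0]=[0, 0, 0, 0]
Initial: VV[1]=[0, 0, 0, 0]
Initial: VV[2]=[0, 0, 0, 0]
Initial: VV[3]=[0, 0, 0, 0]
Event 1: LOCAL 1: VV[1][1]++ -> VV[1]=[0, 1, 0, 0]
Event 2: LOCAL 0: VV[0][0]++ -> VV[0]=[1, 0, 0, 0]
Event 3: SEND 2->3: VV[2][2]++ -> VV[2]=[0, 0, 1, 0], msg_vec=[0, 0, 1, 0]; VV[3]=max(VV[3],msg_vec) then VV[3][3]++ -> VV[3]=[0, 0, 1, 1]
Event 4: SEND 2->3: VV[2][2]++ -> VV[2]=[0, 0, 2, 0], msg_vec=[0, 0, 2, 0]; VV[3]=max(VV[3],msg_vec) then VV[3][3]++ -> VV[3]=[0, 0, 2, 2]
Final vectors: VV[0]=[1, 0, 0, 0]; VV[1]=[0, 1, 0, 0]; VV[2]=[0, 0, 2, 0]; VV[3]=[0, 0, 2, 2]

Answer: 0 0 2 2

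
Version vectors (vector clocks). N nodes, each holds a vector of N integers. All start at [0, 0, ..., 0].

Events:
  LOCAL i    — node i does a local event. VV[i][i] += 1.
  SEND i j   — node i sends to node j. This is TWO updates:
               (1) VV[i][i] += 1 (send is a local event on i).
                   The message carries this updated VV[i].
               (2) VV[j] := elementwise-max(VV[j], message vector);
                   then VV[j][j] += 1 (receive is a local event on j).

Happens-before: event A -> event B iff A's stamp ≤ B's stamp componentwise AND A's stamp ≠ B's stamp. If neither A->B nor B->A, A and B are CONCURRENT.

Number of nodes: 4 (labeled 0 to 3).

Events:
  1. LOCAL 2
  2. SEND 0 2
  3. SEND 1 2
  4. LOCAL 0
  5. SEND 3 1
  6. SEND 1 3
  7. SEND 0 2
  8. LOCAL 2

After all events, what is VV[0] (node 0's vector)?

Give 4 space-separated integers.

Initial: VV[0]=[0, 0, 0, 0]
Initial: VV[1]=[0, 0, 0, 0]
Initial: VV[2]=[0, 0, 0, 0]
Initial: VV[3]=[0, 0, 0, 0]
Event 1: LOCAL 2: VV[2][2]++ -> VV[2]=[0, 0, 1, 0]
Event 2: SEND 0->2: VV[0][0]++ -> VV[0]=[1, 0, 0, 0], msg_vec=[1, 0, 0, 0]; VV[2]=max(VV[2],msg_vec) then VV[2][2]++ -> VV[2]=[1, 0, 2, 0]
Event 3: SEND 1->2: VV[1][1]++ -> VV[1]=[0, 1, 0, 0], msg_vec=[0, 1, 0, 0]; VV[2]=max(VV[2],msg_vec) then VV[2][2]++ -> VV[2]=[1, 1, 3, 0]
Event 4: LOCAL 0: VV[0][0]++ -> VV[0]=[2, 0, 0, 0]
Event 5: SEND 3->1: VV[3][3]++ -> VV[3]=[0, 0, 0, 1], msg_vec=[0, 0, 0, 1]; VV[1]=max(VV[1],msg_vec) then VV[1][1]++ -> VV[1]=[0, 2, 0, 1]
Event 6: SEND 1->3: VV[1][1]++ -> VV[1]=[0, 3, 0, 1], msg_vec=[0, 3, 0, 1]; VV[3]=max(VV[3],msg_vec) then VV[3][3]++ -> VV[3]=[0, 3, 0, 2]
Event 7: SEND 0->2: VV[0][0]++ -> VV[0]=[3, 0, 0, 0], msg_vec=[3, 0, 0, 0]; VV[2]=max(VV[2],msg_vec) then VV[2][2]++ -> VV[2]=[3, 1, 4, 0]
Event 8: LOCAL 2: VV[2][2]++ -> VV[2]=[3, 1, 5, 0]
Final vectors: VV[0]=[3, 0, 0, 0]; VV[1]=[0, 3, 0, 1]; VV[2]=[3, 1, 5, 0]; VV[3]=[0, 3, 0, 2]

Answer: 3 0 0 0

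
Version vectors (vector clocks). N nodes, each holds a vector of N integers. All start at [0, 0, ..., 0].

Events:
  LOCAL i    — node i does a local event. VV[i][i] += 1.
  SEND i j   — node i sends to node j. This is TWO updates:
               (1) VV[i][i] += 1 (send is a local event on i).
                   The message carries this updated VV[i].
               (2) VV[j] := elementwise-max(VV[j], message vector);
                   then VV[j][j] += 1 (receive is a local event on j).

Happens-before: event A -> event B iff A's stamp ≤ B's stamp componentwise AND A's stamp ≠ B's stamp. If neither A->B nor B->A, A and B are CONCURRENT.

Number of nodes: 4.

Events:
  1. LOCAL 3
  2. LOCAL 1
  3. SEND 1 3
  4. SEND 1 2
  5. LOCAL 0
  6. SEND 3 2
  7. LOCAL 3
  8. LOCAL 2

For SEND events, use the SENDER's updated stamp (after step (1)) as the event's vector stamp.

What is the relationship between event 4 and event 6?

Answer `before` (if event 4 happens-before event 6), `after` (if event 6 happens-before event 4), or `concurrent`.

Answer: concurrent

Derivation:
Initial: VV[0]=[0, 0, 0, 0]
Initial: VV[1]=[0, 0, 0, 0]
Initial: VV[2]=[0, 0, 0, 0]
Initial: VV[3]=[0, 0, 0, 0]
Event 1: LOCAL 3: VV[3][3]++ -> VV[3]=[0, 0, 0, 1]
Event 2: LOCAL 1: VV[1][1]++ -> VV[1]=[0, 1, 0, 0]
Event 3: SEND 1->3: VV[1][1]++ -> VV[1]=[0, 2, 0, 0], msg_vec=[0, 2, 0, 0]; VV[3]=max(VV[3],msg_vec) then VV[3][3]++ -> VV[3]=[0, 2, 0, 2]
Event 4: SEND 1->2: VV[1][1]++ -> VV[1]=[0, 3, 0, 0], msg_vec=[0, 3, 0, 0]; VV[2]=max(VV[2],msg_vec) then VV[2][2]++ -> VV[2]=[0, 3, 1, 0]
Event 5: LOCAL 0: VV[0][0]++ -> VV[0]=[1, 0, 0, 0]
Event 6: SEND 3->2: VV[3][3]++ -> VV[3]=[0, 2, 0, 3], msg_vec=[0, 2, 0, 3]; VV[2]=max(VV[2],msg_vec) then VV[2][2]++ -> VV[2]=[0, 3, 2, 3]
Event 7: LOCAL 3: VV[3][3]++ -> VV[3]=[0, 2, 0, 4]
Event 8: LOCAL 2: VV[2][2]++ -> VV[2]=[0, 3, 3, 3]
Event 4 stamp: [0, 3, 0, 0]
Event 6 stamp: [0, 2, 0, 3]
[0, 3, 0, 0] <= [0, 2, 0, 3]? False
[0, 2, 0, 3] <= [0, 3, 0, 0]? False
Relation: concurrent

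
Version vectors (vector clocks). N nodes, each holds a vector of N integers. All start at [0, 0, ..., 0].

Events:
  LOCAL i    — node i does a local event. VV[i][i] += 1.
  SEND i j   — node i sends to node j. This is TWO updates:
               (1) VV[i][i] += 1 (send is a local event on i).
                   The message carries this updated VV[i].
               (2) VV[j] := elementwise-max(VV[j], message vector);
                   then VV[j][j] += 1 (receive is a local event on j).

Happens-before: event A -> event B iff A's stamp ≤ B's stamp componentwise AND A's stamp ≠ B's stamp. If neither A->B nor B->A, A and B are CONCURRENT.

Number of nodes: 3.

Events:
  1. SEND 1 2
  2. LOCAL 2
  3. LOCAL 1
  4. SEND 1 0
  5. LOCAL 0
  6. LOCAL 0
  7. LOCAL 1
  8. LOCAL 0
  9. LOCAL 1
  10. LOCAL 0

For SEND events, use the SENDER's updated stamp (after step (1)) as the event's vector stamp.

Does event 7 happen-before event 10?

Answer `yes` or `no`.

Answer: no

Derivation:
Initial: VV[0]=[0, 0, 0]
Initial: VV[1]=[0, 0, 0]
Initial: VV[2]=[0, 0, 0]
Event 1: SEND 1->2: VV[1][1]++ -> VV[1]=[0, 1, 0], msg_vec=[0, 1, 0]; VV[2]=max(VV[2],msg_vec) then VV[2][2]++ -> VV[2]=[0, 1, 1]
Event 2: LOCAL 2: VV[2][2]++ -> VV[2]=[0, 1, 2]
Event 3: LOCAL 1: VV[1][1]++ -> VV[1]=[0, 2, 0]
Event 4: SEND 1->0: VV[1][1]++ -> VV[1]=[0, 3, 0], msg_vec=[0, 3, 0]; VV[0]=max(VV[0],msg_vec) then VV[0][0]++ -> VV[0]=[1, 3, 0]
Event 5: LOCAL 0: VV[0][0]++ -> VV[0]=[2, 3, 0]
Event 6: LOCAL 0: VV[0][0]++ -> VV[0]=[3, 3, 0]
Event 7: LOCAL 1: VV[1][1]++ -> VV[1]=[0, 4, 0]
Event 8: LOCAL 0: VV[0][0]++ -> VV[0]=[4, 3, 0]
Event 9: LOCAL 1: VV[1][1]++ -> VV[1]=[0, 5, 0]
Event 10: LOCAL 0: VV[0][0]++ -> VV[0]=[5, 3, 0]
Event 7 stamp: [0, 4, 0]
Event 10 stamp: [5, 3, 0]
[0, 4, 0] <= [5, 3, 0]? False. Equal? False. Happens-before: False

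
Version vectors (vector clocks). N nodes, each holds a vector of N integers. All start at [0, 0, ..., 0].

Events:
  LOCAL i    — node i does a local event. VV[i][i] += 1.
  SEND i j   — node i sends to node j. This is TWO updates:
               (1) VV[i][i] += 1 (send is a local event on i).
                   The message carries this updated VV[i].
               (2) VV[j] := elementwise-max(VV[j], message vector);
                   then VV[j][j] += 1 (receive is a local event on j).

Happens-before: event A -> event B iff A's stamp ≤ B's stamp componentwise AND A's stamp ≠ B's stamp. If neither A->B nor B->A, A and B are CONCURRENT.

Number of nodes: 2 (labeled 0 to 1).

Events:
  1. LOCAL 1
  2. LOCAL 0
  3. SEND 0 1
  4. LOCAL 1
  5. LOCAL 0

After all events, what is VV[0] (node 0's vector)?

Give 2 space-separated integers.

Initial: VV[0]=[0, 0]
Initial: VV[1]=[0, 0]
Event 1: LOCAL 1: VV[1][1]++ -> VV[1]=[0, 1]
Event 2: LOCAL 0: VV[0][0]++ -> VV[0]=[1, 0]
Event 3: SEND 0->1: VV[0][0]++ -> VV[0]=[2, 0], msg_vec=[2, 0]; VV[1]=max(VV[1],msg_vec) then VV[1][1]++ -> VV[1]=[2, 2]
Event 4: LOCAL 1: VV[1][1]++ -> VV[1]=[2, 3]
Event 5: LOCAL 0: VV[0][0]++ -> VV[0]=[3, 0]
Final vectors: VV[0]=[3, 0]; VV[1]=[2, 3]

Answer: 3 0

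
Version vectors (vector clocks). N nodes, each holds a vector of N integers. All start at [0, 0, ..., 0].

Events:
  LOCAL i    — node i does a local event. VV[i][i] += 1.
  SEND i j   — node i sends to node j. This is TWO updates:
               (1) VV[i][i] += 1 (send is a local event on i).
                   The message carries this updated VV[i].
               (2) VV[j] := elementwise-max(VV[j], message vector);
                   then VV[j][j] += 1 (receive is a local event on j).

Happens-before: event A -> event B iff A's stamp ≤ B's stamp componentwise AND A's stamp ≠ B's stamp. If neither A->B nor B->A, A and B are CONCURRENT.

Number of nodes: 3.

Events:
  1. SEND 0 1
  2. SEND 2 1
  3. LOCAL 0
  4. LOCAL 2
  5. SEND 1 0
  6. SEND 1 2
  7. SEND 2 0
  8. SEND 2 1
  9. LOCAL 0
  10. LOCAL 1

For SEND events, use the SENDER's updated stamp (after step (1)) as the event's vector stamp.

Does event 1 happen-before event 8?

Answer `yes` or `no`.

Answer: yes

Derivation:
Initial: VV[0]=[0, 0, 0]
Initial: VV[1]=[0, 0, 0]
Initial: VV[2]=[0, 0, 0]
Event 1: SEND 0->1: VV[0][0]++ -> VV[0]=[1, 0, 0], msg_vec=[1, 0, 0]; VV[1]=max(VV[1],msg_vec) then VV[1][1]++ -> VV[1]=[1, 1, 0]
Event 2: SEND 2->1: VV[2][2]++ -> VV[2]=[0, 0, 1], msg_vec=[0, 0, 1]; VV[1]=max(VV[1],msg_vec) then VV[1][1]++ -> VV[1]=[1, 2, 1]
Event 3: LOCAL 0: VV[0][0]++ -> VV[0]=[2, 0, 0]
Event 4: LOCAL 2: VV[2][2]++ -> VV[2]=[0, 0, 2]
Event 5: SEND 1->0: VV[1][1]++ -> VV[1]=[1, 3, 1], msg_vec=[1, 3, 1]; VV[0]=max(VV[0],msg_vec) then VV[0][0]++ -> VV[0]=[3, 3, 1]
Event 6: SEND 1->2: VV[1][1]++ -> VV[1]=[1, 4, 1], msg_vec=[1, 4, 1]; VV[2]=max(VV[2],msg_vec) then VV[2][2]++ -> VV[2]=[1, 4, 3]
Event 7: SEND 2->0: VV[2][2]++ -> VV[2]=[1, 4, 4], msg_vec=[1, 4, 4]; VV[0]=max(VV[0],msg_vec) then VV[0][0]++ -> VV[0]=[4, 4, 4]
Event 8: SEND 2->1: VV[2][2]++ -> VV[2]=[1, 4, 5], msg_vec=[1, 4, 5]; VV[1]=max(VV[1],msg_vec) then VV[1][1]++ -> VV[1]=[1, 5, 5]
Event 9: LOCAL 0: VV[0][0]++ -> VV[0]=[5, 4, 4]
Event 10: LOCAL 1: VV[1][1]++ -> VV[1]=[1, 6, 5]
Event 1 stamp: [1, 0, 0]
Event 8 stamp: [1, 4, 5]
[1, 0, 0] <= [1, 4, 5]? True. Equal? False. Happens-before: True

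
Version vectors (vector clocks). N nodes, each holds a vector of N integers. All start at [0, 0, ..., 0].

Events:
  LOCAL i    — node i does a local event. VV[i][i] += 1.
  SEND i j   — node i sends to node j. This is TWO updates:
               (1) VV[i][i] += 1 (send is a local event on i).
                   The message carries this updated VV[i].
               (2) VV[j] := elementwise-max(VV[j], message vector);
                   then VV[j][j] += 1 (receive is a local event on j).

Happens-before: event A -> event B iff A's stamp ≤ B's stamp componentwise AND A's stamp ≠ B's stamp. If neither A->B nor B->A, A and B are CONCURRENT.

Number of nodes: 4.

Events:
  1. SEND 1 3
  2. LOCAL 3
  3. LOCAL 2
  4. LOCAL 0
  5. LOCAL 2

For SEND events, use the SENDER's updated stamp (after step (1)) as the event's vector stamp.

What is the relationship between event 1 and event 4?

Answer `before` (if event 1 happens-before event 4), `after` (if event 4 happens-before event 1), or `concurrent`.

Initial: VV[0]=[0, 0, 0, 0]
Initial: VV[1]=[0, 0, 0, 0]
Initial: VV[2]=[0, 0, 0, 0]
Initial: VV[3]=[0, 0, 0, 0]
Event 1: SEND 1->3: VV[1][1]++ -> VV[1]=[0, 1, 0, 0], msg_vec=[0, 1, 0, 0]; VV[3]=max(VV[3],msg_vec) then VV[3][3]++ -> VV[3]=[0, 1, 0, 1]
Event 2: LOCAL 3: VV[3][3]++ -> VV[3]=[0, 1, 0, 2]
Event 3: LOCAL 2: VV[2][2]++ -> VV[2]=[0, 0, 1, 0]
Event 4: LOCAL 0: VV[0][0]++ -> VV[0]=[1, 0, 0, 0]
Event 5: LOCAL 2: VV[2][2]++ -> VV[2]=[0, 0, 2, 0]
Event 1 stamp: [0, 1, 0, 0]
Event 4 stamp: [1, 0, 0, 0]
[0, 1, 0, 0] <= [1, 0, 0, 0]? False
[1, 0, 0, 0] <= [0, 1, 0, 0]? False
Relation: concurrent

Answer: concurrent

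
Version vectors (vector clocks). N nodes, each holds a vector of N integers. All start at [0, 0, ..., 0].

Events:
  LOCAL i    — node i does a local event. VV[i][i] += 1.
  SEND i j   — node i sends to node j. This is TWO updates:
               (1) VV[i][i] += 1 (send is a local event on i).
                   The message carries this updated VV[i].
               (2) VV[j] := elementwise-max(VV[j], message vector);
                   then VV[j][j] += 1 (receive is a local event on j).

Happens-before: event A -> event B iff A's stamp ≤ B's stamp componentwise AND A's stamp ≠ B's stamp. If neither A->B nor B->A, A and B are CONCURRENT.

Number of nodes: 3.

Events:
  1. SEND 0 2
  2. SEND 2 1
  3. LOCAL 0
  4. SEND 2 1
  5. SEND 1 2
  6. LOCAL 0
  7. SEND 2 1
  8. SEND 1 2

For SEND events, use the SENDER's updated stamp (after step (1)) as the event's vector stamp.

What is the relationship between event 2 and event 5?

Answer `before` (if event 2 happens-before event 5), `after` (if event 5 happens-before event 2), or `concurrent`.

Initial: VV[0]=[0, 0, 0]
Initial: VV[1]=[0, 0, 0]
Initial: VV[2]=[0, 0, 0]
Event 1: SEND 0->2: VV[0][0]++ -> VV[0]=[1, 0, 0], msg_vec=[1, 0, 0]; VV[2]=max(VV[2],msg_vec) then VV[2][2]++ -> VV[2]=[1, 0, 1]
Event 2: SEND 2->1: VV[2][2]++ -> VV[2]=[1, 0, 2], msg_vec=[1, 0, 2]; VV[1]=max(VV[1],msg_vec) then VV[1][1]++ -> VV[1]=[1, 1, 2]
Event 3: LOCAL 0: VV[0][0]++ -> VV[0]=[2, 0, 0]
Event 4: SEND 2->1: VV[2][2]++ -> VV[2]=[1, 0, 3], msg_vec=[1, 0, 3]; VV[1]=max(VV[1],msg_vec) then VV[1][1]++ -> VV[1]=[1, 2, 3]
Event 5: SEND 1->2: VV[1][1]++ -> VV[1]=[1, 3, 3], msg_vec=[1, 3, 3]; VV[2]=max(VV[2],msg_vec) then VV[2][2]++ -> VV[2]=[1, 3, 4]
Event 6: LOCAL 0: VV[0][0]++ -> VV[0]=[3, 0, 0]
Event 7: SEND 2->1: VV[2][2]++ -> VV[2]=[1, 3, 5], msg_vec=[1, 3, 5]; VV[1]=max(VV[1],msg_vec) then VV[1][1]++ -> VV[1]=[1, 4, 5]
Event 8: SEND 1->2: VV[1][1]++ -> VV[1]=[1, 5, 5], msg_vec=[1, 5, 5]; VV[2]=max(VV[2],msg_vec) then VV[2][2]++ -> VV[2]=[1, 5, 6]
Event 2 stamp: [1, 0, 2]
Event 5 stamp: [1, 3, 3]
[1, 0, 2] <= [1, 3, 3]? True
[1, 3, 3] <= [1, 0, 2]? False
Relation: before

Answer: before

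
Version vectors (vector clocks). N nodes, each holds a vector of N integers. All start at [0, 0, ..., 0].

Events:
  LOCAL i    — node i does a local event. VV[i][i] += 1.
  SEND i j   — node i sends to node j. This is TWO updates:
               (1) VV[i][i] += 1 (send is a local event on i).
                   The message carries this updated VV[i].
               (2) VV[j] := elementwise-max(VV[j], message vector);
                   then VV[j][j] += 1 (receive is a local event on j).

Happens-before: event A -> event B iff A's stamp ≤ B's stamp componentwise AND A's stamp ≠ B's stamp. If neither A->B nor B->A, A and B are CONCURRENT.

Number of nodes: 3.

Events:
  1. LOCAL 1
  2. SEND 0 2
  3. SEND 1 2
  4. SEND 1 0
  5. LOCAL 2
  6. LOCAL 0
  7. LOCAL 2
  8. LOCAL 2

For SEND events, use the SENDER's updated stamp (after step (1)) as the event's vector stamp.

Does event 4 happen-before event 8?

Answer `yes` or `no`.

Answer: no

Derivation:
Initial: VV[0]=[0, 0, 0]
Initial: VV[1]=[0, 0, 0]
Initial: VV[2]=[0, 0, 0]
Event 1: LOCAL 1: VV[1][1]++ -> VV[1]=[0, 1, 0]
Event 2: SEND 0->2: VV[0][0]++ -> VV[0]=[1, 0, 0], msg_vec=[1, 0, 0]; VV[2]=max(VV[2],msg_vec) then VV[2][2]++ -> VV[2]=[1, 0, 1]
Event 3: SEND 1->2: VV[1][1]++ -> VV[1]=[0, 2, 0], msg_vec=[0, 2, 0]; VV[2]=max(VV[2],msg_vec) then VV[2][2]++ -> VV[2]=[1, 2, 2]
Event 4: SEND 1->0: VV[1][1]++ -> VV[1]=[0, 3, 0], msg_vec=[0, 3, 0]; VV[0]=max(VV[0],msg_vec) then VV[0][0]++ -> VV[0]=[2, 3, 0]
Event 5: LOCAL 2: VV[2][2]++ -> VV[2]=[1, 2, 3]
Event 6: LOCAL 0: VV[0][0]++ -> VV[0]=[3, 3, 0]
Event 7: LOCAL 2: VV[2][2]++ -> VV[2]=[1, 2, 4]
Event 8: LOCAL 2: VV[2][2]++ -> VV[2]=[1, 2, 5]
Event 4 stamp: [0, 3, 0]
Event 8 stamp: [1, 2, 5]
[0, 3, 0] <= [1, 2, 5]? False. Equal? False. Happens-before: False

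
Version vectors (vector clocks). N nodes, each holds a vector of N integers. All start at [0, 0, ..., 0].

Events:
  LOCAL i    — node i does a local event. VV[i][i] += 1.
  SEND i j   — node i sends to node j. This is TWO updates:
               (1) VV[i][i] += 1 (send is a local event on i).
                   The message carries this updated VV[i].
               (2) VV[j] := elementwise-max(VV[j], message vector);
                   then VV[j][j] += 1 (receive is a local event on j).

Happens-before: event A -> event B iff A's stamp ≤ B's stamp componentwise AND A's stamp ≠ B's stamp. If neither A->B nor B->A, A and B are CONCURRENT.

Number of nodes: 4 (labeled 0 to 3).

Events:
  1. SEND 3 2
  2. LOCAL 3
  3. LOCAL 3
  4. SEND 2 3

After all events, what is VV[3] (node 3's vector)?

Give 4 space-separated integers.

Answer: 0 0 2 4

Derivation:
Initial: VV[0]=[0, 0, 0, 0]
Initial: VV[1]=[0, 0, 0, 0]
Initial: VV[2]=[0, 0, 0, 0]
Initial: VV[3]=[0, 0, 0, 0]
Event 1: SEND 3->2: VV[3][3]++ -> VV[3]=[0, 0, 0, 1], msg_vec=[0, 0, 0, 1]; VV[2]=max(VV[2],msg_vec) then VV[2][2]++ -> VV[2]=[0, 0, 1, 1]
Event 2: LOCAL 3: VV[3][3]++ -> VV[3]=[0, 0, 0, 2]
Event 3: LOCAL 3: VV[3][3]++ -> VV[3]=[0, 0, 0, 3]
Event 4: SEND 2->3: VV[2][2]++ -> VV[2]=[0, 0, 2, 1], msg_vec=[0, 0, 2, 1]; VV[3]=max(VV[3],msg_vec) then VV[3][3]++ -> VV[3]=[0, 0, 2, 4]
Final vectors: VV[0]=[0, 0, 0, 0]; VV[1]=[0, 0, 0, 0]; VV[2]=[0, 0, 2, 1]; VV[3]=[0, 0, 2, 4]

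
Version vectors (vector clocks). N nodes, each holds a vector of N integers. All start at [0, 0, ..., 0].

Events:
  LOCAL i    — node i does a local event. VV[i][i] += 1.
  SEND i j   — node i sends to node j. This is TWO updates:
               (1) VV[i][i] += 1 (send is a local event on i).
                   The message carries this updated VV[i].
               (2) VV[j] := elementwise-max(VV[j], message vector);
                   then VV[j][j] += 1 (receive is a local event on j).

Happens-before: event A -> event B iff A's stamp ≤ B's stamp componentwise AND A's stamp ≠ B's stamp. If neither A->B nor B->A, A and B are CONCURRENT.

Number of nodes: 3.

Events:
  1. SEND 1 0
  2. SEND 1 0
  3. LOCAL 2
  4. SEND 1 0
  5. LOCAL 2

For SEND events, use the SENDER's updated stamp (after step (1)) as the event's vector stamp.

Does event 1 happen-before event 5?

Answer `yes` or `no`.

Initial: VV[0]=[0, 0, 0]
Initial: VV[1]=[0, 0, 0]
Initial: VV[2]=[0, 0, 0]
Event 1: SEND 1->0: VV[1][1]++ -> VV[1]=[0, 1, 0], msg_vec=[0, 1, 0]; VV[0]=max(VV[0],msg_vec) then VV[0][0]++ -> VV[0]=[1, 1, 0]
Event 2: SEND 1->0: VV[1][1]++ -> VV[1]=[0, 2, 0], msg_vec=[0, 2, 0]; VV[0]=max(VV[0],msg_vec) then VV[0][0]++ -> VV[0]=[2, 2, 0]
Event 3: LOCAL 2: VV[2][2]++ -> VV[2]=[0, 0, 1]
Event 4: SEND 1->0: VV[1][1]++ -> VV[1]=[0, 3, 0], msg_vec=[0, 3, 0]; VV[0]=max(VV[0],msg_vec) then VV[0][0]++ -> VV[0]=[3, 3, 0]
Event 5: LOCAL 2: VV[2][2]++ -> VV[2]=[0, 0, 2]
Event 1 stamp: [0, 1, 0]
Event 5 stamp: [0, 0, 2]
[0, 1, 0] <= [0, 0, 2]? False. Equal? False. Happens-before: False

Answer: no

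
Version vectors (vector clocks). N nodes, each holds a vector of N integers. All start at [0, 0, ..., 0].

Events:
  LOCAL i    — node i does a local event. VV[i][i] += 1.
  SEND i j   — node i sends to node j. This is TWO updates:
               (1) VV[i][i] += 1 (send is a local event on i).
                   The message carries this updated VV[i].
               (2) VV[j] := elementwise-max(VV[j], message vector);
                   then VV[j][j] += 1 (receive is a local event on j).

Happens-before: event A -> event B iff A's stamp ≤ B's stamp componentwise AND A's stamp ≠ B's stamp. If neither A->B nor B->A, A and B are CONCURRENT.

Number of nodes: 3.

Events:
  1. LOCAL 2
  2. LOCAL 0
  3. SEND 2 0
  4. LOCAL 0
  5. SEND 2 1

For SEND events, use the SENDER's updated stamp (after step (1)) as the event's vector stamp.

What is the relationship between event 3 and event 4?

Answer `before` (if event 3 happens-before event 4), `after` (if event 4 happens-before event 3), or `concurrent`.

Answer: before

Derivation:
Initial: VV[0]=[0, 0, 0]
Initial: VV[1]=[0, 0, 0]
Initial: VV[2]=[0, 0, 0]
Event 1: LOCAL 2: VV[2][2]++ -> VV[2]=[0, 0, 1]
Event 2: LOCAL 0: VV[0][0]++ -> VV[0]=[1, 0, 0]
Event 3: SEND 2->0: VV[2][2]++ -> VV[2]=[0, 0, 2], msg_vec=[0, 0, 2]; VV[0]=max(VV[0],msg_vec) then VV[0][0]++ -> VV[0]=[2, 0, 2]
Event 4: LOCAL 0: VV[0][0]++ -> VV[0]=[3, 0, 2]
Event 5: SEND 2->1: VV[2][2]++ -> VV[2]=[0, 0, 3], msg_vec=[0, 0, 3]; VV[1]=max(VV[1],msg_vec) then VV[1][1]++ -> VV[1]=[0, 1, 3]
Event 3 stamp: [0, 0, 2]
Event 4 stamp: [3, 0, 2]
[0, 0, 2] <= [3, 0, 2]? True
[3, 0, 2] <= [0, 0, 2]? False
Relation: before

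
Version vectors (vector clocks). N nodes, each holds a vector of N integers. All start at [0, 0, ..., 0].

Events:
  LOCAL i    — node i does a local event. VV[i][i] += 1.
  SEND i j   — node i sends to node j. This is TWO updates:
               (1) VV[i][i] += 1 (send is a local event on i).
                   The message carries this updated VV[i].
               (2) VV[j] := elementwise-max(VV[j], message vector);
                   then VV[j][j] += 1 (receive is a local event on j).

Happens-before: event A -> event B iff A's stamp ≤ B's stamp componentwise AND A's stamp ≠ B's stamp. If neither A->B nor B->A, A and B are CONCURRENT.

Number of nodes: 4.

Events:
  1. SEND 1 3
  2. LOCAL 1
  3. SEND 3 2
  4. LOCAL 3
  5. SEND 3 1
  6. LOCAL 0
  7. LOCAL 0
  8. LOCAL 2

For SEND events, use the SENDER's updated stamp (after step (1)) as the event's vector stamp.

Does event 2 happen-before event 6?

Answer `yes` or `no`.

Answer: no

Derivation:
Initial: VV[0]=[0, 0, 0, 0]
Initial: VV[1]=[0, 0, 0, 0]
Initial: VV[2]=[0, 0, 0, 0]
Initial: VV[3]=[0, 0, 0, 0]
Event 1: SEND 1->3: VV[1][1]++ -> VV[1]=[0, 1, 0, 0], msg_vec=[0, 1, 0, 0]; VV[3]=max(VV[3],msg_vec) then VV[3][3]++ -> VV[3]=[0, 1, 0, 1]
Event 2: LOCAL 1: VV[1][1]++ -> VV[1]=[0, 2, 0, 0]
Event 3: SEND 3->2: VV[3][3]++ -> VV[3]=[0, 1, 0, 2], msg_vec=[0, 1, 0, 2]; VV[2]=max(VV[2],msg_vec) then VV[2][2]++ -> VV[2]=[0, 1, 1, 2]
Event 4: LOCAL 3: VV[3][3]++ -> VV[3]=[0, 1, 0, 3]
Event 5: SEND 3->1: VV[3][3]++ -> VV[3]=[0, 1, 0, 4], msg_vec=[0, 1, 0, 4]; VV[1]=max(VV[1],msg_vec) then VV[1][1]++ -> VV[1]=[0, 3, 0, 4]
Event 6: LOCAL 0: VV[0][0]++ -> VV[0]=[1, 0, 0, 0]
Event 7: LOCAL 0: VV[0][0]++ -> VV[0]=[2, 0, 0, 0]
Event 8: LOCAL 2: VV[2][2]++ -> VV[2]=[0, 1, 2, 2]
Event 2 stamp: [0, 2, 0, 0]
Event 6 stamp: [1, 0, 0, 0]
[0, 2, 0, 0] <= [1, 0, 0, 0]? False. Equal? False. Happens-before: False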